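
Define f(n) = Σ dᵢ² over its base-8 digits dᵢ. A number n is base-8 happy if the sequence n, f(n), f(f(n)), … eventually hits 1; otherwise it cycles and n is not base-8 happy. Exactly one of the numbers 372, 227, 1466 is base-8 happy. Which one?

372: 372 → 77 → 27 → 18 → 8 → 1  — reaches 1 (base-8 happy)
227: 227 → 34 → 20 → 20  — repeats 20 (not base-8 happy)
1466: 1466 → 93 → 35 → 25 → 10 → 5 → 25  — repeats 25 (not base-8 happy)

372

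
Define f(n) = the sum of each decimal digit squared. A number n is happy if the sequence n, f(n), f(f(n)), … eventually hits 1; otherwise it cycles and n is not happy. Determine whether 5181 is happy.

happy

5181 → 5² + 1² + 8² + 1² = 25 + 1 + 64 + 1 = 91
91 → 9² + 1² = 81 + 1 = 82
82 → 8² + 2² = 64 + 4 = 68
68 → 6² + 8² = 36 + 64 = 100
100 → 1² + 0² + 0² = 1 + 0 + 0 = 1  — reached 1.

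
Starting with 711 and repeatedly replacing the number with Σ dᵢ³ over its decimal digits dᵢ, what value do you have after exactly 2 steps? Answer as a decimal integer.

216

711 → 7³ + 1³ + 1³ = 345
345 → 3³ + 4³ + 5³ = 216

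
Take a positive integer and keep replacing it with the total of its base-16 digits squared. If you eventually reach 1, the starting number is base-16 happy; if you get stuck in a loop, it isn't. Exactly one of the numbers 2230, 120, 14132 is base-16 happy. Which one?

14132

2230: 2230 → 221 → 338 → 30 → 197 → 169 → 181 → 146 → 85 → 50 → 13 → 169  — repeats 169 (not base-16 happy)
120: 120 → 113 → 50 → 13 → 169 → 181 → 146 → 85 → 50  — repeats 50 (not base-16 happy)
14132: 14132 → 83 → 34 → 8 → 64 → 16 → 1  — reaches 1 (base-16 happy)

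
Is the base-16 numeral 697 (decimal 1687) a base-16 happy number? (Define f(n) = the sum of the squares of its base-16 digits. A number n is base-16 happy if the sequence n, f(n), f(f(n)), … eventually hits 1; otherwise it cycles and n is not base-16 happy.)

base-16 happy

1687 = (6,9,7)_16 → 166
166 = (10,6)_16 → 136
136 = (8,8)_16 → 128
128 = (8,0)_16 → 64
64 = (4,0)_16 → 16
16 = (1,0)_16 → 1  — reached 1.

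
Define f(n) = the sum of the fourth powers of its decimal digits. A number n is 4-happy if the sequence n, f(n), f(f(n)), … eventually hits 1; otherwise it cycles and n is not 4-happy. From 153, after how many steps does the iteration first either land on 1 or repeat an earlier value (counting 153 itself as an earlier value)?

14

153 → 1⁴ + 5⁴ + 3⁴ = 1 + 625 + 81 = 707
707 → 7⁴ + 0⁴ + 7⁴ = 2401 + 0 + 2401 = 4802
4802 → 4⁴ + 8⁴ + 0⁴ + 2⁴ = 256 + 4096 + 0 + 16 = 4368
4368 → 4⁴ + 3⁴ + 6⁴ + 8⁴ = 256 + 81 + 1296 + 4096 = 5729
5729 → 5⁴ + 7⁴ + 2⁴ + 9⁴ = 625 + 2401 + 16 + 6561 = 9603
9603 → 9⁴ + 6⁴ + 0⁴ + 3⁴ = 6561 + 1296 + 0 + 81 = 7938
7938 → 7⁴ + 9⁴ + 3⁴ + 8⁴ = 2401 + 6561 + 81 + 4096 = 13139
13139 → 1⁴ + 3⁴ + 1⁴ + 3⁴ + 9⁴ = 1 + 81 + 1 + 81 + 6561 = 6725
6725 → 6⁴ + 7⁴ + 2⁴ + 5⁴ = 1296 + 2401 + 16 + 625 = 4338
4338 → 4⁴ + 3⁴ + 3⁴ + 8⁴ = 256 + 81 + 81 + 4096 = 4514
4514 → 4⁴ + 5⁴ + 1⁴ + 4⁴ = 256 + 625 + 1 + 256 = 1138
1138 → 1⁴ + 1⁴ + 3⁴ + 8⁴ = 1 + 1 + 81 + 4096 = 4179
4179 → 4⁴ + 1⁴ + 7⁴ + 9⁴ = 256 + 1 + 2401 + 6561 = 9219
9219 → 9⁴ + 2⁴ + 1⁴ + 9⁴ = 6561 + 16 + 1 + 6561 = 13139  — 13139 repeats.
That took 14 steps.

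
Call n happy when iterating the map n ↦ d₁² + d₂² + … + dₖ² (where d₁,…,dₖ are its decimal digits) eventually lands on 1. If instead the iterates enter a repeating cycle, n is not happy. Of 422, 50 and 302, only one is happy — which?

422: 422 → 24 → 20 → 4 → 16 → 37 → 58 → 89 → 145 → 42 → 20  — repeats 20 (not happy)
50: 50 → 25 → 29 → 85 → 89 → 145 → 42 → 20 → 4 → 16 → 37 → 58 → 89  — repeats 89 (not happy)
302: 302 → 13 → 10 → 1  — reaches 1 (happy)

302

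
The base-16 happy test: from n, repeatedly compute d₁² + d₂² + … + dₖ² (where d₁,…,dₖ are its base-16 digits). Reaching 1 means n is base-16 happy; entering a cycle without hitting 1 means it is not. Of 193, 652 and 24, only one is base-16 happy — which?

193: 193 → 145 → 82 → 29 → 170 → 200 → 208 → 169 → 181 → 146 → 85 → 50 → 13 → 169  — repeats 169 (not base-16 happy)
652: 652 → 212 → 185 → 202 → 244 → 241 → 226 → 200 → 208 → 169 → 181 → 146 → 85 → 50 → 13 → 169  — repeats 169 (not base-16 happy)
24: 24 → 65 → 17 → 2 → 4 → 16 → 1  — reaches 1 (base-16 happy)

24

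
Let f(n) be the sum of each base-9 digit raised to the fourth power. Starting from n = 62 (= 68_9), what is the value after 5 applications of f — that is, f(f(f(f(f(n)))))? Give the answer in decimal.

62 = (6,8)_9 → 6⁴ + 8⁴ = 5392
5392 = (7,3,5,1)_9 → 7⁴ + 3⁴ + 5⁴ + 1⁴ = 3108
3108 = (4,2,3,3)_9 → 4⁴ + 2⁴ + 3⁴ + 3⁴ = 434
434 = (5,3,2)_9 → 5⁴ + 3⁴ + 2⁴ = 722
722 = (8,8,2)_9 → 8⁴ + 8⁴ + 2⁴ = 8208

8208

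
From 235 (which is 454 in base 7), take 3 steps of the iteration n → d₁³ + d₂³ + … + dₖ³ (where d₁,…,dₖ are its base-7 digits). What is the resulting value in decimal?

235 = (4,5,4)_7 → 4³ + 5³ + 4³ = 64 + 125 + 64 = 253
253 = (5,1,1)_7 → 5³ + 1³ + 1³ = 125 + 1 + 1 = 127
127 = (2,4,1)_7 → 2³ + 4³ + 1³ = 8 + 64 + 1 = 73

73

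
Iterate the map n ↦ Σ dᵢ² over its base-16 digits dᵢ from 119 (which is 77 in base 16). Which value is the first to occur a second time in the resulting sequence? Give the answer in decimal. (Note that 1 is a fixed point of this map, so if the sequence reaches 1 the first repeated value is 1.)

119 = (7,7)_16 → 7² + 7² = 98
98 = (6,2)_16 → 6² + 2² = 40
40 = (2,8)_16 → 2² + 8² = 68
68 = (4,4)_16 → 4² + 4² = 32
32 = (2,0)_16 → 2² + 0² = 4
4 = (4)_16 → 4² = 16
16 = (1,0)_16 → 1² + 0² = 1  — reached the fixed point 1.
1 → 1, so 1 is the first repeated value.

1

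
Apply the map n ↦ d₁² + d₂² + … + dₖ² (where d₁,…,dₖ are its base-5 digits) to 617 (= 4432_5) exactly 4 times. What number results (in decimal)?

13

617 = (4,4,3,2)_5 → 4² + 4² + 3² + 2² = 45
45 = (1,4,0)_5 → 1² + 4² + 0² = 17
17 = (3,2)_5 → 3² + 2² = 13
13 = (2,3)_5 → 2² + 3² = 13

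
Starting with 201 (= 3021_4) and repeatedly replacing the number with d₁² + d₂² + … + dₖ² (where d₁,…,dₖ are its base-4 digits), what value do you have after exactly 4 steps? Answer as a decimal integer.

8

201 = (3,0,2,1)_4 → 3² + 0² + 2² + 1² = 14
14 = (3,2)_4 → 3² + 2² = 13
13 = (3,1)_4 → 3² + 1² = 10
10 = (2,2)_4 → 2² + 2² = 8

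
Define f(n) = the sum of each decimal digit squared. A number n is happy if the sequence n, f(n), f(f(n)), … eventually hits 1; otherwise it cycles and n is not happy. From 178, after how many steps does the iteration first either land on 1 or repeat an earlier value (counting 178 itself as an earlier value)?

13

178 → 114
114 → 18
18 → 65
65 → 61
61 → 37
37 → 58
58 → 89
89 → 145
145 → 42
42 → 20
20 → 4
4 → 16
16 → 37  — 37 repeats.
That took 13 steps.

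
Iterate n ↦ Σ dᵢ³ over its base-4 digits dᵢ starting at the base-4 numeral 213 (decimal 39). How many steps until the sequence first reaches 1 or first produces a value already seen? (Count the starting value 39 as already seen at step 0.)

3

39 = (2,1,3)_4 → 36
36 = (2,1,0)_4 → 9
9 = (2,1)_4 → 9  — 9 repeats.
That took 3 steps.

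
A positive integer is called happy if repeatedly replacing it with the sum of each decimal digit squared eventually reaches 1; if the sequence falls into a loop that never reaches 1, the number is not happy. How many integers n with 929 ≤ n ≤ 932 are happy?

929: 929 → 166 → 73 → 58 → 89 → 145 → 42 → 20 → 4 → 16 → 37 → 58  (repeats 58)
930: 930 → 90 → 81 → 65 → 61 → 37 → 58 → 89 → 145 → 42 → 20 → 4 → 16 → 37  (repeats 37)
931: 931 → 91 → 82 → 68 → 100 → 1  (reaches 1)
932: 932 → 94 → 97 → 130 → 10 → 1  (reaches 1)
happy: 931, 932

2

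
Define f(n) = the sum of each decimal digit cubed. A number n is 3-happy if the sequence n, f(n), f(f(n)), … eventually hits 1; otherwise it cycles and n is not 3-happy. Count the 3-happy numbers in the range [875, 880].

875: 875 → 980 → 1241 → 74 → 407 → 407  — not 3-happy
876: 876 → 1071 → 345 → 216 → 225 → 141 → 66 → 432 → 99 → 1458 → 702 → 351 → 153 → 153  — not 3-happy
877: 877 → 1198 → 1243 → 100 → 1  — 3-happy
878: 878 → 1367 → 587 → 980 → 1241 → 74 → 407 → 407  — not 3-happy
879: 879 → 1584 → 702 → 351 → 153 → 153  — not 3-happy
880: 880 → 1024 → 73 → 370 → 370  — not 3-happy
3-happy: 877

1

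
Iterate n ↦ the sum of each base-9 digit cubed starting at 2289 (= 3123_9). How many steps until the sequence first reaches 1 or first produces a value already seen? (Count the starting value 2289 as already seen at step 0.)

7

2289 = (3,1,2,3)_9 → 63
63 = (7,0)_9 → 343
343 = (4,2,1)_9 → 73
73 = (8,1)_9 → 513
513 = (6,3,0)_9 → 243
243 = (3,0,0)_9 → 27
27 = (3,0)_9 → 27  — 27 repeats.
That took 7 steps.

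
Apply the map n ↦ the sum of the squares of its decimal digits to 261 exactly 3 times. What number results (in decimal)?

50

261 → 41
41 → 17
17 → 50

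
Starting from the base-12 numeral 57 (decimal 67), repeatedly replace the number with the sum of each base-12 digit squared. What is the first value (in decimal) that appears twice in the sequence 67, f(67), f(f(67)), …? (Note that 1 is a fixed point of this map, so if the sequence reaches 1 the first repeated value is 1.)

67 = (5,7)_12 → 74
74 = (6,2)_12 → 40
40 = (3,4)_12 → 25
25 = (2,1)_12 → 5
5 = (5)_12 → 25  — 25 already appeared earlier.

25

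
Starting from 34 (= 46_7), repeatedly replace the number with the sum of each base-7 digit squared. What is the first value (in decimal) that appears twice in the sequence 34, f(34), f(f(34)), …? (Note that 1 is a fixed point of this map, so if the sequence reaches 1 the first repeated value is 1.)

10

34 = (4,6)_7 → 4² + 6² = 16 + 36 = 52
52 = (1,0,3)_7 → 1² + 0² + 3² = 1 + 0 + 9 = 10
10 = (1,3)_7 → 1² + 3² = 1 + 9 = 10  — 10 already appeared earlier.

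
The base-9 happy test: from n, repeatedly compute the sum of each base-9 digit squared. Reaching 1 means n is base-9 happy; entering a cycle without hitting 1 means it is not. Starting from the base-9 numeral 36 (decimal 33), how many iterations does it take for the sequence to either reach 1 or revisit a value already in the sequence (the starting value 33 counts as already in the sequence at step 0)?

33 = (3,6)_9 → 3² + 6² = 45
45 = (5,0)_9 → 5² + 0² = 25
25 = (2,7)_9 → 2² + 7² = 53
53 = (5,8)_9 → 5² + 8² = 89
89 = (1,0,8)_9 → 1² + 0² + 8² = 65
65 = (7,2)_9 → 7² + 2² = 53  — 53 repeats.
That took 6 steps.

6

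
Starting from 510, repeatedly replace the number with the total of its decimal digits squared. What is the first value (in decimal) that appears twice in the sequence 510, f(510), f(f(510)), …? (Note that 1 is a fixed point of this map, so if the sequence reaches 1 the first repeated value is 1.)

510 → 5² + 1² + 0² = 25 + 1 + 0 = 26
26 → 2² + 6² = 4 + 36 = 40
40 → 4² + 0² = 16 + 0 = 16
16 → 1² + 6² = 1 + 36 = 37
37 → 3² + 7² = 9 + 49 = 58
58 → 5² + 8² = 25 + 64 = 89
89 → 8² + 9² = 64 + 81 = 145
145 → 1² + 4² + 5² = 1 + 16 + 25 = 42
42 → 4² + 2² = 16 + 4 = 20
20 → 2² + 0² = 4 + 0 = 4
4 → 4² = 16  — 16 already appeared earlier.

16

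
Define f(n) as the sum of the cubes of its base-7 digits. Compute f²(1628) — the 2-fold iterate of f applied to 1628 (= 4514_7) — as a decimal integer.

134

1628 = (4,5,1,4)_7 → 4³ + 5³ + 1³ + 4³ = 254
254 = (5,1,2)_7 → 5³ + 1³ + 2³ = 134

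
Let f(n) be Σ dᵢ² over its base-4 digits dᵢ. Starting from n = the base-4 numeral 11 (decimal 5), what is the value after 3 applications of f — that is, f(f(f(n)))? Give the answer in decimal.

5 = (1,1)_4 → 1² + 1² = 1 + 1 = 2
2 = (2)_4 → 2² = 4
4 = (1,0)_4 → 1² + 0² = 1 + 0 = 1

1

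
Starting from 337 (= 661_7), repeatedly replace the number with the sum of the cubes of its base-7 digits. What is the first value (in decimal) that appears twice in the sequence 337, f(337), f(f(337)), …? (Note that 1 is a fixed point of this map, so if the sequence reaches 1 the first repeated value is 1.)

337 = (6,6,1)_7 → 6³ + 6³ + 1³ = 433
433 = (1,1,5,6)_7 → 1³ + 1³ + 5³ + 6³ = 343
343 = (1,0,0,0)_7 → 1³ + 0³ + 0³ + 0³ = 1  — reached the fixed point 1.
1 → 1, so 1 is the first repeated value.

1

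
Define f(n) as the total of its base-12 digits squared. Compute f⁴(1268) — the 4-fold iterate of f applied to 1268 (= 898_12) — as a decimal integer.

1268 = (8,9,8)_12 → 8² + 9² + 8² = 64 + 81 + 64 = 209
209 = (1,5,5)_12 → 1² + 5² + 5² = 1 + 25 + 25 = 51
51 = (4,3)_12 → 4² + 3² = 16 + 9 = 25
25 = (2,1)_12 → 2² + 1² = 4 + 1 = 5

5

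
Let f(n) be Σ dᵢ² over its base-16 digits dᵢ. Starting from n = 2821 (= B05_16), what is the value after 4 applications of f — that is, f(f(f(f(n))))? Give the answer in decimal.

2821 = (11,0,5)_16 → 11² + 0² + 5² = 121 + 0 + 25 = 146
146 = (9,2)_16 → 9² + 2² = 81 + 4 = 85
85 = (5,5)_16 → 5² + 5² = 25 + 25 = 50
50 = (3,2)_16 → 3² + 2² = 9 + 4 = 13

13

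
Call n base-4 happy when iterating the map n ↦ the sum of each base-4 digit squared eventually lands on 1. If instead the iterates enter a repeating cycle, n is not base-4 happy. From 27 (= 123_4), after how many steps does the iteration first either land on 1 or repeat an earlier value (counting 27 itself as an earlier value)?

27 = (1,2,3)_4 → 1² + 2² + 3² = 14
14 = (3,2)_4 → 3² + 2² = 13
13 = (3,1)_4 → 3² + 1² = 10
10 = (2,2)_4 → 2² + 2² = 8
8 = (2,0)_4 → 2² + 0² = 4
4 = (1,0)_4 → 1² + 0² = 1  — reached 1.
That took 6 steps.

6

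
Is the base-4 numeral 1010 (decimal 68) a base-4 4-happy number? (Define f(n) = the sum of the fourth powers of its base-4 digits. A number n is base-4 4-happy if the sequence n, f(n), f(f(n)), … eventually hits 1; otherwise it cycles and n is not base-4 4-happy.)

68 = (1,0,1,0)_4 → 1⁴ + 0⁴ + 1⁴ + 0⁴ = 2
2 = (2)_4 → 2⁴ = 16
16 = (1,0,0)_4 → 1⁴ + 0⁴ + 0⁴ = 1  — reached 1.

base-4 4-happy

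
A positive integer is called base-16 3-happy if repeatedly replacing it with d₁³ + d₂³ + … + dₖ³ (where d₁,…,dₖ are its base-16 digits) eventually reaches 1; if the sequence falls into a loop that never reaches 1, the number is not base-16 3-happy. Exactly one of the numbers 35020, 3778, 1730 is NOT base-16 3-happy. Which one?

1730

35020: 35020 → 4480 → 514 → 16 → 1  — reaches 1 (base-16 3-happy)
3778: 3778 → 4480 → 514 → 16 → 1  — reaches 1 (base-16 3-happy)
1730: 1730 → 1952 → 1343 → 3527 → 4268 → 2729 → 2729  — repeats 2729 (not base-16 3-happy)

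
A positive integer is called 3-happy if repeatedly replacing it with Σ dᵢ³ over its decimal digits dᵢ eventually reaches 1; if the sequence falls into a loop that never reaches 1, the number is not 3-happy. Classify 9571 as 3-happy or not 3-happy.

9571 → 1198
1198 → 1243
1243 → 100
100 → 1  — reached 1.

3-happy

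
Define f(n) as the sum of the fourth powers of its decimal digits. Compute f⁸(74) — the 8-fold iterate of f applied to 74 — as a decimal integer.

74 → 7⁴ + 4⁴ = 2401 + 256 = 2657
2657 → 2⁴ + 6⁴ + 5⁴ + 7⁴ = 16 + 1296 + 625 + 2401 = 4338
4338 → 4⁴ + 3⁴ + 3⁴ + 8⁴ = 256 + 81 + 81 + 4096 = 4514
4514 → 4⁴ + 5⁴ + 1⁴ + 4⁴ = 256 + 625 + 1 + 256 = 1138
1138 → 1⁴ + 1⁴ + 3⁴ + 8⁴ = 1 + 1 + 81 + 4096 = 4179
4179 → 4⁴ + 1⁴ + 7⁴ + 9⁴ = 256 + 1 + 2401 + 6561 = 9219
9219 → 9⁴ + 2⁴ + 1⁴ + 9⁴ = 6561 + 16 + 1 + 6561 = 13139
13139 → 1⁴ + 3⁴ + 1⁴ + 3⁴ + 9⁴ = 1 + 81 + 1 + 81 + 6561 = 6725

6725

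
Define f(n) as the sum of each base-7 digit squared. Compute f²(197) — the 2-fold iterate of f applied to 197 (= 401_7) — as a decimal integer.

13

197 = (4,0,1)_7 → 17
17 = (2,3)_7 → 13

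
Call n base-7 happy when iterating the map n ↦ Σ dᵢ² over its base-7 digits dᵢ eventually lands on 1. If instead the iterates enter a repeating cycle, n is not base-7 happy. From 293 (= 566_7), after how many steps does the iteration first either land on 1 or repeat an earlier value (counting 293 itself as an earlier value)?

293 = (5,6,6)_7 → 5² + 6² + 6² = 25 + 36 + 36 = 97
97 = (1,6,6)_7 → 1² + 6² + 6² = 1 + 36 + 36 = 73
73 = (1,3,3)_7 → 1² + 3² + 3² = 1 + 9 + 9 = 19
19 = (2,5)_7 → 2² + 5² = 4 + 25 = 29
29 = (4,1)_7 → 4² + 1² = 16 + 1 = 17
17 = (2,3)_7 → 2² + 3² = 4 + 9 = 13
13 = (1,6)_7 → 1² + 6² = 1 + 36 = 37
37 = (5,2)_7 → 5² + 2² = 25 + 4 = 29  — 29 repeats.
That took 8 steps.

8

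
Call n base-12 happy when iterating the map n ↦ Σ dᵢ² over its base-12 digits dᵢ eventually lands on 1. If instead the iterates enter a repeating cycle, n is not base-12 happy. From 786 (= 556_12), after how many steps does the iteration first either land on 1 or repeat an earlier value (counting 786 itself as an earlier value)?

13

786 = (5,5,6)_12 → 86
86 = (7,2)_12 → 53
53 = (4,5)_12 → 41
41 = (3,5)_12 → 34
34 = (2,10)_12 → 104
104 = (8,8)_12 → 128
128 = (10,8)_12 → 164
164 = (1,1,8)_12 → 66
66 = (5,6)_12 → 61
61 = (5,1)_12 → 26
26 = (2,2)_12 → 8
8 = (8)_12 → 64
64 = (5,4)_12 → 41  — 41 repeats.
That took 13 steps.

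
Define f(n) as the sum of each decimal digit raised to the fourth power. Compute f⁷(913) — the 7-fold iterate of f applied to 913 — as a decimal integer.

9219

913 → 9⁴ + 1⁴ + 3⁴ = 6643
6643 → 6⁴ + 6⁴ + 4⁴ + 3⁴ = 2929
2929 → 2⁴ + 9⁴ + 2⁴ + 9⁴ = 13154
13154 → 1⁴ + 3⁴ + 1⁴ + 5⁴ + 4⁴ = 964
964 → 9⁴ + 6⁴ + 4⁴ = 8113
8113 → 8⁴ + 1⁴ + 1⁴ + 3⁴ = 4179
4179 → 4⁴ + 1⁴ + 7⁴ + 9⁴ = 9219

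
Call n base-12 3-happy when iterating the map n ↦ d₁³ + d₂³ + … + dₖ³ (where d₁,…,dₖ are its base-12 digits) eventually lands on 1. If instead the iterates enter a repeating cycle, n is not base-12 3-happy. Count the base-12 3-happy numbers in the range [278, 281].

2

278: 278 → 1340 → 1268 → 1753 → 10 → 1000 → 1611 → 1366 → 1854 → 1217 → 762 → 368 → 736 → 190 → 1028 → 856 → 1520 → 1728 → 1  (reaches 1)
279: 279 → 1359 → 881 → 342 → 288 → 8 → 512 → 755 → 1464 → 1008 → 343 → 415 → 1351 → 1136 → 1855 → 1344 → 793 → 342  (repeats 342)
280: 280 → 1396 → 1305 → 1458 → 1217 → 762 → 368 → 736 → 190 → 1028 → 856 → 1520 → 1728 → 1  (reaches 1)
281: 281 → 1457 → 1126 → 2072 → 585 → 793 → 342 → 288 → 8 → 512 → 755 → 1464 → 1008 → 343 → 415 → 1351 → 1136 → 1855 → 1344 → 793  (repeats 793)
base-12 3-happy: 278, 280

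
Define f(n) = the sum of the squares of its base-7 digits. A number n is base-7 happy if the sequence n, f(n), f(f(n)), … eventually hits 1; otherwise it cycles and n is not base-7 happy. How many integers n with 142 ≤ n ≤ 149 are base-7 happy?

1

142: 142 → 44 → 40 → 50 → 2 → 4 → 16 → 8 → 2  — not base-7 happy
143: 143 → 49 → 1  — base-7 happy
144: 144 → 56 → 2 → 4 → 16 → 8 → 2  — not base-7 happy
145: 145 → 65 → 9 → 5 → 25 → 25  — not base-7 happy
146: 146 → 76 → 46 → 52 → 10 → 10  — not base-7 happy
147: 147 → 9 → 5 → 25 → 25  — not base-7 happy
148: 148 → 10 → 10  — not base-7 happy
149: 149 → 13 → 37 → 29 → 17 → 13  — not base-7 happy
base-7 happy: 143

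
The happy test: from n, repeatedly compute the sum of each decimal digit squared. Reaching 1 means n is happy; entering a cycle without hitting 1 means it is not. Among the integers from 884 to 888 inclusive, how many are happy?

884: 884 → 144 → 33 → 18 → 65 → 61 → 37 → 58 → 89 → 145 → 42 → 20 → 4 → 16 → 37  — not happy
885: 885 → 153 → 35 → 34 → 25 → 29 → 85 → 89 → 145 → 42 → 20 → 4 → 16 → 37 → 58 → 89  — not happy
886: 886 → 164 → 53 → 34 → 25 → 29 → 85 → 89 → 145 → 42 → 20 → 4 → 16 → 37 → 58 → 89  — not happy
887: 887 → 177 → 99 → 162 → 41 → 17 → 50 → 25 → 29 → 85 → 89 → 145 → 42 → 20 → 4 → 16 → 37 → 58 → 89  — not happy
888: 888 → 192 → 86 → 100 → 1  — happy
happy: 888

1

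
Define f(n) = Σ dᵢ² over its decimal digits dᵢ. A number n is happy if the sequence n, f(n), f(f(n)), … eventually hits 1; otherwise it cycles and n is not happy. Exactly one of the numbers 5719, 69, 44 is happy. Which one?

44

5719: 5719 → 156 → 62 → 40 → 16 → 37 → 58 → 89 → 145 → 42 → 20 → 4 → 16  — repeats 16 (not happy)
69: 69 → 117 → 51 → 26 → 40 → 16 → 37 → 58 → 89 → 145 → 42 → 20 → 4 → 16  — repeats 16 (not happy)
44: 44 → 32 → 13 → 10 → 1  — reaches 1 (happy)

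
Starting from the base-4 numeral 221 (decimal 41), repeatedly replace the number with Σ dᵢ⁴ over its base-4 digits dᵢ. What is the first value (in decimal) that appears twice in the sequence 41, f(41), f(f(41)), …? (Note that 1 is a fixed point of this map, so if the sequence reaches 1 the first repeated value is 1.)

1

41 = (2,2,1)_4 → 2⁴ + 2⁴ + 1⁴ = 33
33 = (2,0,1)_4 → 2⁴ + 0⁴ + 1⁴ = 17
17 = (1,0,1)_4 → 1⁴ + 0⁴ + 1⁴ = 2
2 = (2)_4 → 2⁴ = 16
16 = (1,0,0)_4 → 1⁴ + 0⁴ + 0⁴ = 1  — reached the fixed point 1.
1 → 1, so 1 is the first repeated value.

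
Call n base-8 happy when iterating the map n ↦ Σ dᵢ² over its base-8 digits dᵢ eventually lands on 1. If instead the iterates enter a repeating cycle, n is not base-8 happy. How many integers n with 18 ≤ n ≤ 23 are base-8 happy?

1

18: 18 → 8 → 1  (reaches 1)
19: 19 → 13 → 26 → 13  (repeats 13)
20: 20 → 20  (repeats 20)
21: 21 → 29 → 34 → 20 → 20  (repeats 20)
22: 22 → 40 → 25 → 10 → 5 → 25  (repeats 25)
23: 23 → 53 → 61 → 74 → 6 → 36 → 32 → 16 → 4 → 16  (repeats 16)
base-8 happy: 18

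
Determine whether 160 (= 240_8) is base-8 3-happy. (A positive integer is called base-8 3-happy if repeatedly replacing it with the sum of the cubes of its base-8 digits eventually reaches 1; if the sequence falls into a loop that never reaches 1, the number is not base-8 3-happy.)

160 = (2,4,0)_8 → 2³ + 4³ + 0³ = 72
72 = (1,1,0)_8 → 1³ + 1³ + 0³ = 2
2 = (2)_8 → 2³ = 8
8 = (1,0)_8 → 1³ + 0³ = 1  — reached 1.

base-8 3-happy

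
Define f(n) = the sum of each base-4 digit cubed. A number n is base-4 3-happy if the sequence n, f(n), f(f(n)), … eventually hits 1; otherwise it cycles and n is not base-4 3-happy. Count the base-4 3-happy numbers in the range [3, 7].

3: 3 → 27 → 36 → 9 → 9  — not base-4 3-happy
4: 4 → 1  — base-4 3-happy
5: 5 → 2 → 8 → 8  — not base-4 3-happy
6: 6 → 9 → 9  — not base-4 3-happy
7: 7 → 28 → 28  — not base-4 3-happy
base-4 3-happy: 4

1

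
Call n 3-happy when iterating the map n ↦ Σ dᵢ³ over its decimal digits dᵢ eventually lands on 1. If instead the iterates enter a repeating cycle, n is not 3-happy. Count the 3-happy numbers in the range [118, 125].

118: 118 → 514 → 190 → 730 → 370 → 370  (repeats 370)
119: 119 → 731 → 371 → 371  (repeats 371)
120: 120 → 9 → 729 → 1080 → 513 → 153 → 153  (repeats 153)
121: 121 → 10 → 1  (reaches 1)
122: 122 → 17 → 344 → 155 → 251 → 134 → 92 → 737 → 713 → 371 → 371  (repeats 371)
123: 123 → 36 → 243 → 99 → 1458 → 702 → 351 → 153 → 153  (repeats 153)
124: 124 → 73 → 370 → 370  (repeats 370)
125: 125 → 134 → 92 → 737 → 713 → 371 → 371  (repeats 371)
3-happy: 121

1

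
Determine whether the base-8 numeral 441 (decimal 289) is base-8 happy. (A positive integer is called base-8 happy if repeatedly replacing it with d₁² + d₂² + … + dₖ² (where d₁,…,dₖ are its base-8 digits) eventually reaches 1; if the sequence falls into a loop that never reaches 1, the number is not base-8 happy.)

not base-8 happy

289 = (4,4,1)_8 → 4² + 4² + 1² = 33
33 = (4,1)_8 → 4² + 1² = 17
17 = (2,1)_8 → 2² + 1² = 5
5 = (5)_8 → 5² = 25
25 = (3,1)_8 → 3² + 1² = 10
10 = (1,2)_8 → 1² + 2² = 5  — 5 already seen; the sequence cycles without reaching 1.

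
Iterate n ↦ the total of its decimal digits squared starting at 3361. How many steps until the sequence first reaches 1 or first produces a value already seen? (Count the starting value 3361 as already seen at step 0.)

14

3361 → 55
55 → 50
50 → 25
25 → 29
29 → 85
85 → 89
89 → 145
145 → 42
42 → 20
20 → 4
4 → 16
16 → 37
37 → 58
58 → 89  — 89 repeats.
That took 14 steps.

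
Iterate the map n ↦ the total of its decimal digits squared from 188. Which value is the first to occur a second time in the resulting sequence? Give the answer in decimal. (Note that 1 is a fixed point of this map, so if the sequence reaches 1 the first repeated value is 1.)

1

188 → 1² + 8² + 8² = 1 + 64 + 64 = 129
129 → 1² + 2² + 9² = 1 + 4 + 81 = 86
86 → 8² + 6² = 64 + 36 = 100
100 → 1² + 0² + 0² = 1 + 0 + 0 = 1  — reached the fixed point 1.
1 → 1, so 1 is the first repeated value.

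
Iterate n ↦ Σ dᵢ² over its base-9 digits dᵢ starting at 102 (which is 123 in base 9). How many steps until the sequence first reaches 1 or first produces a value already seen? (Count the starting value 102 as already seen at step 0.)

5

102 = (1,2,3)_9 → 1² + 2² + 3² = 1 + 4 + 9 = 14
14 = (1,5)_9 → 1² + 5² = 1 + 25 = 26
26 = (2,8)_9 → 2² + 8² = 4 + 64 = 68
68 = (7,5)_9 → 7² + 5² = 49 + 25 = 74
74 = (8,2)_9 → 8² + 2² = 64 + 4 = 68  — 68 repeats.
That took 5 steps.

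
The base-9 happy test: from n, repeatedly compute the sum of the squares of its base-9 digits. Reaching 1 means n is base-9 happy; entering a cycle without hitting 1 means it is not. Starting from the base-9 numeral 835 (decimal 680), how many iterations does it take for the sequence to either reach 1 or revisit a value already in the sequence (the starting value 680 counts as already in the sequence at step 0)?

7

680 = (8,3,5)_9 → 8² + 3² + 5² = 98
98 = (1,1,8)_9 → 1² + 1² + 8² = 66
66 = (7,3)_9 → 7² + 3² = 58
58 = (6,4)_9 → 6² + 4² = 52
52 = (5,7)_9 → 5² + 7² = 74
74 = (8,2)_9 → 8² + 2² = 68
68 = (7,5)_9 → 7² + 5² = 74  — 74 repeats.
That took 7 steps.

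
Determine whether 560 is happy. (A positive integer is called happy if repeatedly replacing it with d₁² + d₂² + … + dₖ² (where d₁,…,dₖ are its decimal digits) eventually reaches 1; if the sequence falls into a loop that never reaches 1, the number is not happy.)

not happy

560 → 5² + 6² + 0² = 25 + 36 + 0 = 61
61 → 6² + 1² = 36 + 1 = 37
37 → 3² + 7² = 9 + 49 = 58
58 → 5² + 8² = 25 + 64 = 89
89 → 8² + 9² = 64 + 81 = 145
145 → 1² + 4² + 5² = 1 + 16 + 25 = 42
42 → 4² + 2² = 16 + 4 = 20
20 → 2² + 0² = 4 + 0 = 4
4 → 4² = 16
16 → 1² + 6² = 1 + 36 = 37  — 37 already seen; the sequence cycles without reaching 1.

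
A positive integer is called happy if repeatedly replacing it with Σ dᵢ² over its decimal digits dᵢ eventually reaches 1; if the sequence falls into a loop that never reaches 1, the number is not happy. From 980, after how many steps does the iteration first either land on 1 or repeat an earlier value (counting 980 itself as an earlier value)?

9

980 → 9² + 8² + 0² = 145
145 → 1² + 4² + 5² = 42
42 → 4² + 2² = 20
20 → 2² + 0² = 4
4 → 4² = 16
16 → 1² + 6² = 37
37 → 3² + 7² = 58
58 → 5² + 8² = 89
89 → 8² + 9² = 145  — 145 repeats.
That took 9 steps.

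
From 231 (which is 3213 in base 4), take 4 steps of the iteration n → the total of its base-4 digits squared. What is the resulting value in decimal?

231 = (3,2,1,3)_4 → 3² + 2² + 1² + 3² = 23
23 = (1,1,3)_4 → 1² + 1² + 3² = 11
11 = (2,3)_4 → 2² + 3² = 13
13 = (3,1)_4 → 3² + 1² = 10

10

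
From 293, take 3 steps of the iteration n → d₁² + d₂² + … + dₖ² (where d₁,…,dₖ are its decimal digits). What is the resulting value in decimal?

130

293 → 2² + 9² + 3² = 4 + 81 + 9 = 94
94 → 9² + 4² = 81 + 16 = 97
97 → 9² + 7² = 81 + 49 = 130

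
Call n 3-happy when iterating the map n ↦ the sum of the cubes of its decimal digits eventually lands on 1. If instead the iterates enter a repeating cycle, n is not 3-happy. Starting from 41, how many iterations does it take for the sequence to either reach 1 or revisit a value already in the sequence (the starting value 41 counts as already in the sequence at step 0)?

41 → 65
65 → 341
341 → 92
92 → 737
737 → 713
713 → 371
371 → 371  — 371 repeats.
That took 7 steps.

7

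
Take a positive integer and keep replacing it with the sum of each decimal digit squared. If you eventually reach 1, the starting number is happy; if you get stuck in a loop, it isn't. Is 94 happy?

happy

94 → 9² + 4² = 81 + 16 = 97
97 → 9² + 7² = 81 + 49 = 130
130 → 1² + 3² + 0² = 1 + 9 + 0 = 10
10 → 1² + 0² = 1 + 0 = 1  — reached 1.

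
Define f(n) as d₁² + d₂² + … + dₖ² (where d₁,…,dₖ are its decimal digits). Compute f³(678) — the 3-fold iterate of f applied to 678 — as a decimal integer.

145

678 → 149
149 → 98
98 → 145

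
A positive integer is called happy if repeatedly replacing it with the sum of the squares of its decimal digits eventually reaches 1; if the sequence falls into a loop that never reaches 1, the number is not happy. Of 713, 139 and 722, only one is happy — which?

713: 713 → 59 → 106 → 37 → 58 → 89 → 145 → 42 → 20 → 4 → 16 → 37  — repeats 37 (not happy)
139: 139 → 91 → 82 → 68 → 100 → 1  — reaches 1 (happy)
722: 722 → 57 → 74 → 65 → 61 → 37 → 58 → 89 → 145 → 42 → 20 → 4 → 16 → 37  — repeats 37 (not happy)

139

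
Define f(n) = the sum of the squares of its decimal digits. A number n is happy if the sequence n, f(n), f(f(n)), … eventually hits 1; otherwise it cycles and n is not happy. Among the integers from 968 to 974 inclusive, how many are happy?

2

968: 968 → 181 → 66 → 72 → 53 → 34 → 25 → 29 → 85 → 89 → 145 → 42 → 20 → 4 → 16 → 37 → 58 → 89  — not happy
969: 969 → 198 → 146 → 53 → 34 → 25 → 29 → 85 → 89 → 145 → 42 → 20 → 4 → 16 → 37 → 58 → 89  — not happy
970: 970 → 130 → 10 → 1  — happy
971: 971 → 131 → 11 → 2 → 4 → 16 → 37 → 58 → 89 → 145 → 42 → 20 → 4  — not happy
972: 972 → 134 → 26 → 40 → 16 → 37 → 58 → 89 → 145 → 42 → 20 → 4 → 16  — not happy
973: 973 → 139 → 91 → 82 → 68 → 100 → 1  — happy
974: 974 → 146 → 53 → 34 → 25 → 29 → 85 → 89 → 145 → 42 → 20 → 4 → 16 → 37 → 58 → 89  — not happy
happy: 970, 973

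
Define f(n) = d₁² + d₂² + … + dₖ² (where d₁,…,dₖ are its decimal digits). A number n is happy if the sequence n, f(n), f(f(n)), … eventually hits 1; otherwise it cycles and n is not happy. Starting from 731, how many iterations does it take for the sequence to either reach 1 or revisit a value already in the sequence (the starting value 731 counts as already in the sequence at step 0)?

731 → 7² + 3² + 1² = 59
59 → 5² + 9² = 106
106 → 1² + 0² + 6² = 37
37 → 3² + 7² = 58
58 → 5² + 8² = 89
89 → 8² + 9² = 145
145 → 1² + 4² + 5² = 42
42 → 4² + 2² = 20
20 → 2² + 0² = 4
4 → 4² = 16
16 → 1² + 6² = 37  — 37 repeats.
That took 11 steps.

11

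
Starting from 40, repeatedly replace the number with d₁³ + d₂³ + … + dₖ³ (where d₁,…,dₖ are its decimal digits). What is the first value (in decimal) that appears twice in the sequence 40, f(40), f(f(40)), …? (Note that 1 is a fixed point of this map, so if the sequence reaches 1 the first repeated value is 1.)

133

40 → 4³ + 0³ = 64
64 → 6³ + 4³ = 280
280 → 2³ + 8³ + 0³ = 520
520 → 5³ + 2³ + 0³ = 133
133 → 1³ + 3³ + 3³ = 55
55 → 5³ + 5³ = 250
250 → 2³ + 5³ + 0³ = 133  — 133 already appeared earlier.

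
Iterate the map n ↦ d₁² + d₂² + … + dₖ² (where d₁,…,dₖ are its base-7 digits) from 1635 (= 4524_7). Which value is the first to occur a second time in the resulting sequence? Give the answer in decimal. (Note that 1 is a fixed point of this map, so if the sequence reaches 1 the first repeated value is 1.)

1635 = (4,5,2,4)_7 → 61
61 = (1,1,5)_7 → 27
27 = (3,6)_7 → 45
45 = (6,3)_7 → 45  — 45 already appeared earlier.

45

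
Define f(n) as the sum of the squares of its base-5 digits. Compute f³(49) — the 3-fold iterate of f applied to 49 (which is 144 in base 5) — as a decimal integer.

49 = (1,4,4)_5 → 33
33 = (1,1,3)_5 → 11
11 = (2,1)_5 → 5

5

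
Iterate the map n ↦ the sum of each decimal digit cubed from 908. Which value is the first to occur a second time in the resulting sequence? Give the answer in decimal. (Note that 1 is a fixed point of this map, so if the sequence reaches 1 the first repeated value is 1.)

908 → 9³ + 0³ + 8³ = 1241
1241 → 1³ + 2³ + 4³ + 1³ = 74
74 → 7³ + 4³ = 407
407 → 4³ + 0³ + 7³ = 407  — 407 already appeared earlier.

407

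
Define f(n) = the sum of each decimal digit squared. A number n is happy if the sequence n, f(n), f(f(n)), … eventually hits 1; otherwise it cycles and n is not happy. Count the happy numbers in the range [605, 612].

605: 605 → 61 → 37 → 58 → 89 → 145 → 42 → 20 → 4 → 16 → 37  (repeats 37)
606: 606 → 72 → 53 → 34 → 25 → 29 → 85 → 89 → 145 → 42 → 20 → 4 → 16 → 37 → 58 → 89  (repeats 89)
607: 607 → 85 → 89 → 145 → 42 → 20 → 4 → 16 → 37 → 58 → 89  (repeats 89)
608: 608 → 100 → 1  (reaches 1)
609: 609 → 117 → 51 → 26 → 40 → 16 → 37 → 58 → 89 → 145 → 42 → 20 → 4 → 16  (repeats 16)
610: 610 → 37 → 58 → 89 → 145 → 42 → 20 → 4 → 16 → 37  (repeats 37)
611: 611 → 38 → 73 → 58 → 89 → 145 → 42 → 20 → 4 → 16 → 37 → 58  (repeats 58)
612: 612 → 41 → 17 → 50 → 25 → 29 → 85 → 89 → 145 → 42 → 20 → 4 → 16 → 37 → 58 → 89  (repeats 89)
happy: 608

1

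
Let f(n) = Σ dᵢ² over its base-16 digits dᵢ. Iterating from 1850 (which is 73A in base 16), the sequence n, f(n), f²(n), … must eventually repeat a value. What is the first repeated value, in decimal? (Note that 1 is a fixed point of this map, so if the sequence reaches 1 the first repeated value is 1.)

1850 = (7,3,10)_16 → 7² + 3² + 10² = 49 + 9 + 100 = 158
158 = (9,14)_16 → 9² + 14² = 81 + 196 = 277
277 = (1,1,5)_16 → 1² + 1² + 5² = 1 + 1 + 25 = 27
27 = (1,11)_16 → 1² + 11² = 1 + 121 = 122
122 = (7,10)_16 → 7² + 10² = 49 + 100 = 149
149 = (9,5)_16 → 9² + 5² = 81 + 25 = 106
106 = (6,10)_16 → 6² + 10² = 36 + 100 = 136
136 = (8,8)_16 → 8² + 8² = 64 + 64 = 128
128 = (8,0)_16 → 8² + 0² = 64 + 0 = 64
64 = (4,0)_16 → 4² + 0² = 16 + 0 = 16
16 = (1,0)_16 → 1² + 0² = 1 + 0 = 1  — reached the fixed point 1.
1 → 1, so 1 is the first repeated value.

1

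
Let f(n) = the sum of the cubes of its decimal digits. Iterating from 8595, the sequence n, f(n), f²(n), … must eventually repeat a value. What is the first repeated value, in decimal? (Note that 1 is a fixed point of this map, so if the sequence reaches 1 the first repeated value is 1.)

153

8595 → 8³ + 5³ + 9³ + 5³ = 1491
1491 → 1³ + 4³ + 9³ + 1³ = 795
795 → 7³ + 9³ + 5³ = 1197
1197 → 1³ + 1³ + 9³ + 7³ = 1074
1074 → 1³ + 0³ + 7³ + 4³ = 408
408 → 4³ + 0³ + 8³ = 576
576 → 5³ + 7³ + 6³ = 684
684 → 6³ + 8³ + 4³ = 792
792 → 7³ + 9³ + 2³ = 1080
1080 → 1³ + 0³ + 8³ + 0³ = 513
513 → 5³ + 1³ + 3³ = 153
153 → 1³ + 5³ + 3³ = 153  — 153 already appeared earlier.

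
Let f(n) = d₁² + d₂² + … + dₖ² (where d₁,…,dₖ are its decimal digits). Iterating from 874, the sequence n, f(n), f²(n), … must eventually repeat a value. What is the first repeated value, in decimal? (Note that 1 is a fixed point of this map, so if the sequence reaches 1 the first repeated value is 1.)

874 → 8² + 7² + 4² = 129
129 → 1² + 2² + 9² = 86
86 → 8² + 6² = 100
100 → 1² + 0² + 0² = 1  — reached the fixed point 1.
1 → 1, so 1 is the first repeated value.

1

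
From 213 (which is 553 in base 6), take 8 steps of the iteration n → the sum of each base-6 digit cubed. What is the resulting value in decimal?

213 = (5,5,3)_6 → 5³ + 5³ + 3³ = 277
277 = (1,1,4,1)_6 → 1³ + 1³ + 4³ + 1³ = 67
67 = (1,5,1)_6 → 1³ + 5³ + 1³ = 127
127 = (3,3,1)_6 → 3³ + 3³ + 1³ = 55
55 = (1,3,1)_6 → 1³ + 3³ + 1³ = 29
29 = (4,5)_6 → 4³ + 5³ = 189
189 = (5,1,3)_6 → 5³ + 1³ + 3³ = 153
153 = (4,1,3)_6 → 4³ + 1³ + 3³ = 92

92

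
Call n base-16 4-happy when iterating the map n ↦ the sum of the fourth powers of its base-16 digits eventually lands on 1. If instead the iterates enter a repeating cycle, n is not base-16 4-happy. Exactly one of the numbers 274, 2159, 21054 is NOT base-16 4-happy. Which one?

274: 274 → 18 → 17 → 2 → 16 → 1  — reaches 1 (base-16 4-happy)
2159: 2159 → 56017 → 67123 → 1459 → 15347 → 65428 → 108067 → 11394 → 24864 → 1313 → 642 → 4128 → 17 → 2 → 16 → 1  — reaches 1 (base-16 4-happy)
21054: 21054 → 39138 → 49089 → 86003 → 101588 → 53650 → 35139 → 10994 → 60657 → 109778 → 59314 → 55474 → 47314 → 47314  — repeats 47314 (not base-16 4-happy)

21054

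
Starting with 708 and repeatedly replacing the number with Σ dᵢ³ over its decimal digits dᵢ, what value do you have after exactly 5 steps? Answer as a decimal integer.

708 → 7³ + 0³ + 8³ = 855
855 → 8³ + 5³ + 5³ = 762
762 → 7³ + 6³ + 2³ = 567
567 → 5³ + 6³ + 7³ = 684
684 → 6³ + 8³ + 4³ = 792

792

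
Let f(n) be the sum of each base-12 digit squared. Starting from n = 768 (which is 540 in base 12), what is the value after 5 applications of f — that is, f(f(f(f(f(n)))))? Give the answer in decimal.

164

768 = (5,4,0)_12 → 5² + 4² + 0² = 25 + 16 + 0 = 41
41 = (3,5)_12 → 3² + 5² = 9 + 25 = 34
34 = (2,10)_12 → 2² + 10² = 4 + 100 = 104
104 = (8,8)_12 → 8² + 8² = 64 + 64 = 128
128 = (10,8)_12 → 10² + 8² = 100 + 64 = 164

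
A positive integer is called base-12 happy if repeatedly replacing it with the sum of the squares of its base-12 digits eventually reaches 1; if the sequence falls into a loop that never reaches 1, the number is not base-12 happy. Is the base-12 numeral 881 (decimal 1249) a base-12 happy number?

1249 = (8,8,1)_12 → 129
129 = (10,9)_12 → 181
181 = (1,3,1)_12 → 11
11 = (11)_12 → 121
121 = (10,1)_12 → 101
101 = (8,5)_12 → 89
89 = (7,5)_12 → 74
74 = (6,2)_12 → 40
40 = (3,4)_12 → 25
25 = (2,1)_12 → 5
5 = (5)_12 → 25  — 25 already seen; the sequence cycles without reaching 1.

not base-12 happy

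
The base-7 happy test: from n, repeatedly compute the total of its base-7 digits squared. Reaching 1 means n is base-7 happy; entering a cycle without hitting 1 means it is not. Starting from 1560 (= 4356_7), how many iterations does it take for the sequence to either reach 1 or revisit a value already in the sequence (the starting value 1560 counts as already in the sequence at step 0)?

10

1560 = (4,3,5,6)_7 → 86
86 = (1,5,2)_7 → 30
30 = (4,2)_7 → 20
20 = (2,6)_7 → 40
40 = (5,5)_7 → 50
50 = (1,0,1)_7 → 2
2 = (2)_7 → 4
4 = (4)_7 → 16
16 = (2,2)_7 → 8
8 = (1,1)_7 → 2  — 2 repeats.
That took 10 steps.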